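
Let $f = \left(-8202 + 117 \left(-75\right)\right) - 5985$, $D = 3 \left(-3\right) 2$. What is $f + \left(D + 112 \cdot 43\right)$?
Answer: $-18164$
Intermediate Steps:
$D = -18$ ($D = \left(-9\right) 2 = -18$)
$f = -22962$ ($f = \left(-8202 - 8775\right) - 5985 = -16977 - 5985 = -22962$)
$f + \left(D + 112 \cdot 43\right) = -22962 + \left(-18 + 112 \cdot 43\right) = -22962 + \left(-18 + 4816\right) = -22962 + 4798 = -18164$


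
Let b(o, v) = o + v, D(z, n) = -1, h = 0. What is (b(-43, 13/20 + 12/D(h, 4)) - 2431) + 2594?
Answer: 2173/20 ≈ 108.65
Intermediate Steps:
(b(-43, 13/20 + 12/D(h, 4)) - 2431) + 2594 = ((-43 + (13/20 + 12/(-1))) - 2431) + 2594 = ((-43 + (13*(1/20) + 12*(-1))) - 2431) + 2594 = ((-43 + (13/20 - 12)) - 2431) + 2594 = ((-43 - 227/20) - 2431) + 2594 = (-1087/20 - 2431) + 2594 = -49707/20 + 2594 = 2173/20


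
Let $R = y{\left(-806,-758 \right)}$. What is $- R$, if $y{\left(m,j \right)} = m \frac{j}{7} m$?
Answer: $\frac{492424088}{7} \approx 7.0346 \cdot 10^{7}$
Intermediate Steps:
$y{\left(m,j \right)} = \frac{j m^{2}}{7}$ ($y{\left(m,j \right)} = m j \frac{1}{7} m = m \frac{j}{7} m = \frac{j m}{7} m = \frac{j m^{2}}{7}$)
$R = - \frac{492424088}{7}$ ($R = \frac{1}{7} \left(-758\right) \left(-806\right)^{2} = \frac{1}{7} \left(-758\right) 649636 = - \frac{492424088}{7} \approx -7.0346 \cdot 10^{7}$)
$- R = \left(-1\right) \left(- \frac{492424088}{7}\right) = \frac{492424088}{7}$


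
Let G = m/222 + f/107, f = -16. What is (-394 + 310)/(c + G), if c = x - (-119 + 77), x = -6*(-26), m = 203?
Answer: -1995336/4721461 ≈ -0.42261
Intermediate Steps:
x = 156
G = 18169/23754 (G = 203/222 - 16/107 = 18169/23754 ≈ 0.76488)
c = 198 (c = 156 - (-119 + 77) = 156 - 1*(-42) = 156 + 42 = 198)
(-394 + 310)/(c + G) = (-394 + 310)/(198 + 18169/23754) = -84/4721461/23754 = -84*23754/4721461 = -1995336/4721461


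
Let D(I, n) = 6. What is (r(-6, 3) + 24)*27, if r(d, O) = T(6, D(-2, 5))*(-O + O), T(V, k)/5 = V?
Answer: 648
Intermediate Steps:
T(V, k) = 5*V
r(d, O) = 0 (r(d, O) = (5*6)*(-O + O) = 30*0 = 0)
(r(-6, 3) + 24)*27 = (0 + 24)*27 = 24*27 = 648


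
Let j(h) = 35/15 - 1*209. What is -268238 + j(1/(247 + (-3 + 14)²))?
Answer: -805334/3 ≈ -2.6844e+5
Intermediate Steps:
j(h) = -620/3 (j(h) = 35*(1/15) - 209 = 7/3 - 209 = -620/3)
-268238 + j(1/(247 + (-3 + 14)²)) = -268238 - 620/3 = -805334/3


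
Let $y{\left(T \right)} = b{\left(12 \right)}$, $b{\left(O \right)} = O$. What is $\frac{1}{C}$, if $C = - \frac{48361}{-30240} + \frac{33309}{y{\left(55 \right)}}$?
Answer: $\frac{30240}{83987041} \approx 0.00036006$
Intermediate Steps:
$y{\left(T \right)} = 12$
$C = \frac{83987041}{30240}$ ($C = - \frac{48361}{-30240} + \frac{33309}{12} = \left(-48361\right) \left(- \frac{1}{30240}\right) + 33309 \cdot \frac{1}{12} = \frac{48361}{30240} + \frac{11103}{4} = \frac{83987041}{30240} \approx 2777.3$)
$\frac{1}{C} = \frac{1}{\frac{83987041}{30240}} = \frac{30240}{83987041}$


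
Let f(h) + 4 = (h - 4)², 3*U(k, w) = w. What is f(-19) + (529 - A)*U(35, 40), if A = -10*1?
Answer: 23135/3 ≈ 7711.7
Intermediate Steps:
U(k, w) = w/3
A = -10
f(h) = -4 + (-4 + h)² (f(h) = -4 + (h - 4)² = -4 + (-4 + h)²)
f(-19) + (529 - A)*U(35, 40) = (-4 + (-4 - 19)²) + (529 - 1*(-10))*((⅓)*40) = (-4 + (-23)²) + (529 + 10)*(40/3) = (-4 + 529) + 539*(40/3) = 525 + 21560/3 = 23135/3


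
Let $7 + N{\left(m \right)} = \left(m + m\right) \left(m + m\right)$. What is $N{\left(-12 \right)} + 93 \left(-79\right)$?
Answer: $-6778$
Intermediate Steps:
$N{\left(m \right)} = -7 + 4 m^{2}$ ($N{\left(m \right)} = -7 + \left(m + m\right) \left(m + m\right) = -7 + 2 m 2 m = -7 + 4 m^{2}$)
$N{\left(-12 \right)} + 93 \left(-79\right) = \left(-7 + 4 \left(-12\right)^{2}\right) + 93 \left(-79\right) = \left(-7 + 4 \cdot 144\right) - 7347 = \left(-7 + 576\right) - 7347 = 569 - 7347 = -6778$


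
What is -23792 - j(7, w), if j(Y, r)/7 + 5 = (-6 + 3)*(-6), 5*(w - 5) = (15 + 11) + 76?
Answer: -23883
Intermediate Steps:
w = 127/5 (w = 5 + ((15 + 11) + 76)/5 = 5 + (26 + 76)/5 = 5 + (⅕)*102 = 5 + 102/5 = 127/5 ≈ 25.400)
j(Y, r) = 91 (j(Y, r) = -35 + 7*((-6 + 3)*(-6)) = -35 + 7*(-3*(-6)) = -35 + 7*18 = -35 + 126 = 91)
-23792 - j(7, w) = -23792 - 1*91 = -23792 - 91 = -23883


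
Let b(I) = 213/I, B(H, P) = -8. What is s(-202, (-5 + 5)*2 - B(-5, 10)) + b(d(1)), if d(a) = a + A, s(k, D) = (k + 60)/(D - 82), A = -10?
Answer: -2414/111 ≈ -21.748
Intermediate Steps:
s(k, D) = (60 + k)/(-82 + D)
d(a) = -10 + a (d(a) = a - 10 = -10 + a)
s(-202, (-5 + 5)*2 - B(-5, 10)) + b(d(1)) = (60 - 202)/(-82 + ((-5 + 5)*2 - 1*(-8))) + 213/(-10 + 1) = -142/(-82 + (0*2 + 8)) + 213/(-9) = -142/(-82 + (0 + 8)) + 213*(-⅑) = -142/(-82 + 8) - 71/3 = -142/(-74) - 71/3 = -1/74*(-142) - 71/3 = 71/37 - 71/3 = -2414/111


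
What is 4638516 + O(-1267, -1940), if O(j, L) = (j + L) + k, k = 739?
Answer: 4636048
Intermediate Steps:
O(j, L) = 739 + L + j (O(j, L) = (j + L) + 739 = (L + j) + 739 = 739 + L + j)
4638516 + O(-1267, -1940) = 4638516 + (739 - 1940 - 1267) = 4638516 - 2468 = 4636048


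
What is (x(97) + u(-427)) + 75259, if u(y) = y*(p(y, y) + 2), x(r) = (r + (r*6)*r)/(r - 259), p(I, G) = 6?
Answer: 11582015/162 ≈ 71494.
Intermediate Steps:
x(r) = (r + 6*r²)/(-259 + r) (x(r) = (r + (6*r)*r)/(-259 + r) = (r + 6*r²)/(-259 + r))
u(y) = 8*y (u(y) = y*(6 + 2) = y*8 = 8*y)
(x(97) + u(-427)) + 75259 = (97*(1 + 6*97)/(-259 + 97) + 8*(-427)) + 75259 = (97*(1 + 582)/(-162) - 3416) + 75259 = (97*(-1/162)*583 - 3416) + 75259 = (-56551/162 - 3416) + 75259 = -609943/162 + 75259 = 11582015/162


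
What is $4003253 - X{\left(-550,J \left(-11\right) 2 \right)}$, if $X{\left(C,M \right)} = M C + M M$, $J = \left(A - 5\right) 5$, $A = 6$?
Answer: $3930653$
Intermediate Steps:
$J = 5$ ($J = \left(6 - 5\right) 5 = 1 \cdot 5 = 5$)
$X{\left(C,M \right)} = M^{2} + C M$ ($X{\left(C,M \right)} = C M + M^{2} = M^{2} + C M$)
$4003253 - X{\left(-550,J \left(-11\right) 2 \right)} = 4003253 - 5 \left(-11\right) 2 \left(-550 + 5 \left(-11\right) 2\right) = 4003253 - \left(-55\right) 2 \left(-550 - 110\right) = 4003253 - - 110 \left(-550 - 110\right) = 4003253 - \left(-110\right) \left(-660\right) = 4003253 - 72600 = 3930653$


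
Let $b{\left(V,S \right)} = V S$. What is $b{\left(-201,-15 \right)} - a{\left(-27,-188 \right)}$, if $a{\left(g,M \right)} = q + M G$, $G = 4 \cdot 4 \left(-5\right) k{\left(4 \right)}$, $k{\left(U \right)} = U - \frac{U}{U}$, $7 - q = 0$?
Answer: $-42112$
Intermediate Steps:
$q = 7$ ($q = 7 - 0 = 7 + 0 = 7$)
$b{\left(V,S \right)} = S V$
$k{\left(U \right)} = -1 + U$ ($k{\left(U \right)} = U - 1 = -1 + U$)
$G = -240$ ($G = 4 \cdot 4 \left(-5\right) \left(-1 + 4\right) = 16 \left(-5\right) 3 = \left(-80\right) 3 = -240$)
$a{\left(g,M \right)} = 7 - 240 M$ ($a{\left(g,M \right)} = 7 + M \left(-240\right) = 7 - 240 M$)
$b{\left(-201,-15 \right)} - a{\left(-27,-188 \right)} = \left(-15\right) \left(-201\right) - \left(7 - -45120\right) = 3015 - \left(7 + 45120\right) = 3015 - 45127 = -42112$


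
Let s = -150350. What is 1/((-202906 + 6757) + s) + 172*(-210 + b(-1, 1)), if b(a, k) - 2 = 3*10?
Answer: -10608413385/346499 ≈ -30616.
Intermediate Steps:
b(a, k) = 32 (b(a, k) = 2 + 3*10 = 2 + 30 = 32)
1/((-202906 + 6757) + s) + 172*(-210 + b(-1, 1)) = 1/((-202906 + 6757) - 150350) + 172*(-210 + 32) = 1/(-196149 - 150350) + 172*(-178) = 1/(-346499) - 30616 = -1/346499 - 30616 = -10608413385/346499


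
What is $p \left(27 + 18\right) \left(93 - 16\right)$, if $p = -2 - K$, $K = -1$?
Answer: $-3465$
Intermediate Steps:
$p = -1$ ($p = -2 - -1 = -2 + 1 = -1$)
$p \left(27 + 18\right) \left(93 - 16\right) = - \left(27 + 18\right) \left(93 - 16\right) = - 45 \cdot 77 = \left(-1\right) 3465 = -3465$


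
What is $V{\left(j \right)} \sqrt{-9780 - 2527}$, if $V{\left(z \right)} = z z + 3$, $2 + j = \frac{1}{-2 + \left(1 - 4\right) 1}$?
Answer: $\frac{196 i \sqrt{12307}}{25} \approx 869.75 i$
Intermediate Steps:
$j = - \frac{11}{5}$ ($j = -2 + \frac{1}{-2 + \left(1 - 4\right) 1} = -2 + \frac{1}{-2 - 3} = -2 + \frac{1}{-5} = -2 - \frac{1}{5} = - \frac{11}{5} \approx -2.2$)
$V{\left(z \right)} = 3 + z^{2}$ ($V{\left(z \right)} = z^{2} + 3 = 3 + z^{2}$)
$V{\left(j \right)} \sqrt{-9780 - 2527} = \left(3 + \left(- \frac{11}{5}\right)^{2}\right) \sqrt{-9780 - 2527} = \left(3 + \frac{121}{25}\right) \sqrt{-12307} = \frac{196 i \sqrt{12307}}{25}$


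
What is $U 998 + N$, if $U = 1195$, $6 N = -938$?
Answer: $\frac{3577361}{3} \approx 1.1925 \cdot 10^{6}$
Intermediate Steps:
$N = - \frac{469}{3}$ ($N = \frac{1}{6} \left(-938\right) = - \frac{469}{3} \approx -156.33$)
$U 998 + N = 1195 \cdot 998 - \frac{469}{3} = 1192610 - \frac{469}{3} = \frac{3577361}{3}$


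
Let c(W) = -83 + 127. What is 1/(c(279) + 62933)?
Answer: 1/62977 ≈ 1.5879e-5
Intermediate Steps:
c(W) = 44
1/(c(279) + 62933) = 1/(44 + 62933) = 1/62977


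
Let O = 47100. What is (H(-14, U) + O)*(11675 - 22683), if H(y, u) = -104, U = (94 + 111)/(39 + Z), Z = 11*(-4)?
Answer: -517331968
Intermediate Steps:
Z = -44
U = -41 (U = (94 + 111)/(39 - 44) = 205/(-5) = 205*(-⅕) = -41)
(H(-14, U) + O)*(11675 - 22683) = (-104 + 47100)*(11675 - 22683) = 46996*(-11008) = -517331968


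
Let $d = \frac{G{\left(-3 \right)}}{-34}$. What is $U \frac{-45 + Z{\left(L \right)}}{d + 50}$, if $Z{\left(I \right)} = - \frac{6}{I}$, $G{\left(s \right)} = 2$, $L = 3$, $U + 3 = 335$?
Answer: $- \frac{265268}{849} \approx -312.45$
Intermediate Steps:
$U = 332$ ($U = -3 + 335 = 332$)
$d = - \frac{1}{17}$ ($d = \frac{2}{-34} = 2 \left(- \frac{1}{34}\right) = - \frac{1}{17} \approx -0.058824$)
$U \frac{-45 + Z{\left(L \right)}}{d + 50} = 332 \frac{-45 - \frac{6}{3}}{- \frac{1}{17} + 50} = 332 \frac{-45 - 2}{\frac{849}{17}} = 332 \left(-45 - 2\right) \frac{17}{849} = 332 \left(\left(-47\right) \frac{17}{849}\right) = 332 \left(- \frac{799}{849}\right) = - \frac{265268}{849}$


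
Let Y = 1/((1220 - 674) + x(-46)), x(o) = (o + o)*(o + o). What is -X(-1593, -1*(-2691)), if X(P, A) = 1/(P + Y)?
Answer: 9010/14352929 ≈ 0.00062775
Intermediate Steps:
x(o) = 4*o² (x(o) = (2*o)*(2*o) = 4*o²)
Y = 1/9010 (Y = 1/((1220 - 674) + 4*(-46)²) = 1/(546 + 4*2116) = 1/(546 + 8464) = 1/9010 ≈ 0.00011099)
X(P, A) = 1/(1/9010 + P) (X(P, A) = 1/(P + 1/9010) = 1/(1/9010 + P))
-X(-1593, -1*(-2691)) = -9010/(1 + 9010*(-1593)) = -9010/(1 - 14352930) = -9010/(-14352929) = -9010*(-1)/14352929 = -1*(-9010/14352929) = 9010/14352929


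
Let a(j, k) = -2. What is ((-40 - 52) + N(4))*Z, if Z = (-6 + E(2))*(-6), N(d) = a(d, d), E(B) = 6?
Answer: 0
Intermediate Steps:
N(d) = -2
Z = 0 (Z = (-6 + 6)*(-6) = 0*(-6) = 0)
((-40 - 52) + N(4))*Z = ((-40 - 52) - 2)*0 = (-92 - 2)*0 = -94*0 = 0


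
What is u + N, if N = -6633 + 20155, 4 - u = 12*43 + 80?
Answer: 12930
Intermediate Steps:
u = -592 (u = 4 - (12*43 + 80) = 4 - (516 + 80) = 4 - 1*596 = 4 - 596 = -592)
N = 13522
u + N = -592 + 13522 = 12930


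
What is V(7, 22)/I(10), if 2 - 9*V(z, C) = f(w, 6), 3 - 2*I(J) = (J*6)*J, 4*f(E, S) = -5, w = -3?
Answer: -13/10746 ≈ -0.0012098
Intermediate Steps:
f(E, S) = -5/4 (f(E, S) = (¼)*(-5) = -5/4)
I(J) = 3/2 - 3*J² (I(J) = 3/2 - J*6*J/2 = 3/2 - 6*J*J/2 = 3/2 - 3*J²)
V(z, C) = 13/36 (V(z, C) = 2/9 - ⅑*(-5/4) = 2/9 + 5/36 = 13/36)
V(7, 22)/I(10) = 13/(36*(3/2 - 3*10²)) = 13/(36*(3/2 - 3*100)) = 13/(36*(3/2 - 300)) = 13/(36*(-597/2)) = (13/36)*(-2/597) = -13/10746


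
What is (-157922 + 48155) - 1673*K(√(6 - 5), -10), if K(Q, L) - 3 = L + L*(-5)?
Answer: -181706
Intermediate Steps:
K(Q, L) = 3 - 4*L (K(Q, L) = 3 + (L + L*(-5)) = 3 + (L - 5*L) = 3 - 4*L)
(-157922 + 48155) - 1673*K(√(6 - 5), -10) = (-157922 + 48155) - 1673*(3 - 4*(-10)) = -109767 - 1673*(3 + 40) = -109767 - 1673*43 = -109767 - 71939 = -181706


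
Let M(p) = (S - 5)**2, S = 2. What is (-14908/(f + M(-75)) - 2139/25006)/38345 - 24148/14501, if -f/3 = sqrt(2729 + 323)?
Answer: -4144330931992677/2488879969242530 + 29816*sqrt(763)/350051505 ≈ -1.6628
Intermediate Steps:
M(p) = 9 (M(p) = (2 - 5)**2 = (-3)**2 = 9)
f = -6*sqrt(763) (f = -3*sqrt(2729 + 323) = -6*sqrt(763) ≈ -165.73)
(-14908/(f + M(-75)) - 2139/25006)/38345 - 24148/14501 = (-14908/(-6*sqrt(763) + 9) - 2139/25006)/38345 - 24148/14501 = (-14908/(9 - 6*sqrt(763)) - 2139*1/25006)*(1/38345) - 24148*1/14501 = (-14908/(9 - 6*sqrt(763)) - 2139/25006)*(1/38345) - 24148/14501 = (-2139/25006 - 14908/(9 - 6*sqrt(763)))*(1/38345) - 24148/14501 = (-2139/958855070 - 14908/(38345*(9 - 6*sqrt(763)))) - 24148/14501 = -23154463247999/13904357370070 - 14908/(38345*(9 - 6*sqrt(763)))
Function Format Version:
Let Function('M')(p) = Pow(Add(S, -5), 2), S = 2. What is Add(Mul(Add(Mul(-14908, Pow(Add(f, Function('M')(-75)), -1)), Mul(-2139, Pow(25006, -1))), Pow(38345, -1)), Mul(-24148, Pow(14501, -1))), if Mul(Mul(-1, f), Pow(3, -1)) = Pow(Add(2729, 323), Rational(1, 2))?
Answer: Add(Rational(-4144330931992677, 2488879969242530), Mul(Rational(29816, 350051505), Pow(763, Rational(1, 2)))) ≈ -1.6628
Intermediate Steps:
Function('M')(p) = 9 (Function('M')(p) = Pow(Add(2, -5), 2) = Pow(-3, 2) = 9)
f = Mul(-6, Pow(763, Rational(1, 2))) (f = Mul(-3, Pow(Add(2729, 323), Rational(1, 2))) = Mul(-3, Pow(3052, Rational(1, 2))) = Mul(-3, Mul(2, Pow(763, Rational(1, 2)))) = Mul(-6, Pow(763, Rational(1, 2))) ≈ -165.73)
Add(Mul(Add(Mul(-14908, Pow(Add(f, Function('M')(-75)), -1)), Mul(-2139, Pow(25006, -1))), Pow(38345, -1)), Mul(-24148, Pow(14501, -1))) = Add(Mul(Add(Mul(-14908, Pow(Add(Mul(-6, Pow(763, Rational(1, 2))), 9), -1)), Mul(-2139, Pow(25006, -1))), Pow(38345, -1)), Mul(-24148, Pow(14501, -1))) = Add(Mul(Add(Mul(-14908, Pow(Add(9, Mul(-6, Pow(763, Rational(1, 2)))), -1)), Mul(-2139, Rational(1, 25006))), Rational(1, 38345)), Mul(-24148, Rational(1, 14501))) = Add(Mul(Add(Mul(-14908, Pow(Add(9, Mul(-6, Pow(763, Rational(1, 2)))), -1)), Rational(-2139, 25006)), Rational(1, 38345)), Rational(-24148, 14501)) = Add(Mul(Add(Rational(-2139, 25006), Mul(-14908, Pow(Add(9, Mul(-6, Pow(763, Rational(1, 2)))), -1))), Rational(1, 38345)), Rational(-24148, 14501)) = Add(Add(Rational(-2139, 958855070), Mul(Rational(-14908, 38345), Pow(Add(9, Mul(-6, Pow(763, Rational(1, 2)))), -1))), Rational(-24148, 14501)) = Add(Rational(-23154463247999, 13904357370070), Mul(Rational(-14908, 38345), Pow(Add(9, Mul(-6, Pow(763, Rational(1, 2)))), -1)))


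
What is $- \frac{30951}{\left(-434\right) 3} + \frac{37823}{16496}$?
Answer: $\frac{93302207}{3579632} \approx 26.065$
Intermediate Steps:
$- \frac{30951}{\left(-434\right) 3} + \frac{37823}{16496} = - \frac{30951}{-1302} + 37823 \cdot \frac{1}{16496} = \left(-30951\right) \left(- \frac{1}{1302}\right) + \frac{37823}{16496} = \frac{10317}{434} + \frac{37823}{16496} = \frac{93302207}{3579632}$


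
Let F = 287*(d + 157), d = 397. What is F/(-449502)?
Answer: -79499/224751 ≈ -0.35372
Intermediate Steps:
F = 158998 (F = 287*(397 + 157) = 287*554 = 158998)
F/(-449502) = 158998/(-449502) = 158998*(-1/449502) = -79499/224751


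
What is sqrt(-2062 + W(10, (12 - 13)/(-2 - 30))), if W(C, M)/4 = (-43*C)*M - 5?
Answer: I*sqrt(8543)/2 ≈ 46.214*I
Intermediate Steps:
W(C, M) = -20 - 172*C*M (W(C, M) = 4*((-43*C)*M - 5) = 4*(-43*C*M - 5) = 4*(-5 - 43*C*M) = -20 - 172*C*M)
sqrt(-2062 + W(10, (12 - 13)/(-2 - 30))) = sqrt(-2062 + (-20 - 172*10*(12 - 13)/(-2 - 30))) = sqrt(-2062 + (-20 - 172*10*(-1/(-32)))) = sqrt(-2062 + (-20 - 172*10*(-1*(-1/32)))) = sqrt(-2062 + (-20 - 172*10*1/32)) = sqrt(-2062 + (-20 - 215/4)) = sqrt(-2062 - 295/4) = sqrt(-8543/4) = I*sqrt(8543)/2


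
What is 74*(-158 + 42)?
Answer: -8584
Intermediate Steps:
74*(-158 + 42) = 74*(-116) = -8584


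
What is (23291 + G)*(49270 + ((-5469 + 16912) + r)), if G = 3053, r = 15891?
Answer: 2018055776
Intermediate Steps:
(23291 + G)*(49270 + ((-5469 + 16912) + r)) = (23291 + 3053)*(49270 + ((-5469 + 16912) + 15891)) = 26344*(49270 + (11443 + 15891)) = 26344*(49270 + 27334) = 26344*76604 = 2018055776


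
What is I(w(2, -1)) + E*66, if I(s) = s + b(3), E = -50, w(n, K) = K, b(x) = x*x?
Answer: -3292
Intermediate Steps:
b(x) = x²
I(s) = 9 + s (I(s) = s + 3² = s + 9 = 9 + s)
I(w(2, -1)) + E*66 = (9 - 1) - 50*66 = 8 - 3300 = -3292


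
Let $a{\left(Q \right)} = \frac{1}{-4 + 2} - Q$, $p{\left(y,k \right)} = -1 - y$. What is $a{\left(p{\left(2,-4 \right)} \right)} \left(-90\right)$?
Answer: $-225$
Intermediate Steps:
$a{\left(Q \right)} = - \frac{1}{2} - Q$ ($a{\left(Q \right)} = \frac{1}{-2} - Q = - \frac{1}{2} - Q$)
$a{\left(p{\left(2,-4 \right)} \right)} \left(-90\right) = \left(- \frac{1}{2} - \left(-1 - 2\right)\right) \left(-90\right) = \left(- \frac{1}{2} - -3\right) \left(-90\right) = \left(- \frac{1}{2} + 3\right) \left(-90\right) = \frac{5}{2} \left(-90\right) = -225$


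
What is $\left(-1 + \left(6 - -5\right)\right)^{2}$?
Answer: $100$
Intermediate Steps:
$\left(-1 + \left(6 - -5\right)\right)^{2} = \left(-1 + \left(6 + 5\right)\right)^{2} = \left(-1 + 11\right)^{2} = 10^{2} = 100$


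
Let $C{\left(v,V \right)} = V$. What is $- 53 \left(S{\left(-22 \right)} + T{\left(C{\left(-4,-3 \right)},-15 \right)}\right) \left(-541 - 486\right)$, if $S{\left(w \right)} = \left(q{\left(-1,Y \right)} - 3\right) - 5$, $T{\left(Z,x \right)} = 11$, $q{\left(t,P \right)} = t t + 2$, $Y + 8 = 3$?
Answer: $326586$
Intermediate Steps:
$Y = -5$ ($Y = -8 + 3 = -5$)
$q{\left(t,P \right)} = 2 + t^{2}$ ($q{\left(t,P \right)} = t^{2} + 2 = 2 + t^{2}$)
$S{\left(w \right)} = -5$ ($S{\left(w \right)} = \left(\left(2 + \left(-1\right)^{2}\right) - 3\right) - 5 = \left(\left(2 + 1\right) - 3\right) - 5 = \left(3 - 3\right) - 5 = 0 - 5 = -5$)
$- 53 \left(S{\left(-22 \right)} + T{\left(C{\left(-4,-3 \right)},-15 \right)}\right) \left(-541 - 486\right) = - 53 \left(-5 + 11\right) \left(-541 - 486\right) = - 53 \cdot 6 \left(-1027\right) = \left(-53\right) \left(-6162\right) = 326586$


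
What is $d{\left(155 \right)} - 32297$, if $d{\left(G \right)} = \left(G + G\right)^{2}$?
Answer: $63803$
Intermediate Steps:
$d{\left(G \right)} = 4 G^{2}$ ($d{\left(G \right)} = \left(2 G\right)^{2} = 4 G^{2}$)
$d{\left(155 \right)} - 32297 = 4 \cdot 155^{2} - 32297 = 4 \cdot 24025 - 32297 = 96100 - 32297 = 63803$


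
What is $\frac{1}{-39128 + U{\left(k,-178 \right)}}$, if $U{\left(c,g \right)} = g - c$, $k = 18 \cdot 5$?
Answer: $- \frac{1}{39396} \approx -2.5383 \cdot 10^{-5}$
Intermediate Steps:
$k = 90$
$\frac{1}{-39128 + U{\left(k,-178 \right)}} = \frac{1}{-39128 - 268} = \frac{1}{-39396} = - \frac{1}{39396}$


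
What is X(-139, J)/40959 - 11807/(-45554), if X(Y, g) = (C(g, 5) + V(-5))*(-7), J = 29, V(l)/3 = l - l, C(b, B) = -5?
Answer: 485197303/1865846286 ≈ 0.26004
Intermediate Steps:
V(l) = 0 (V(l) = 3*(l - l) = 3*0 = 0)
X(Y, g) = 35 (X(Y, g) = (-5 + 0)*(-7) = -5*(-7) = 35)
X(-139, J)/40959 - 11807/(-45554) = 35/40959 - 11807/(-45554) = 35*(1/40959) - 11807*(-1/45554) = 35/40959 + 11807/45554 = 485197303/1865846286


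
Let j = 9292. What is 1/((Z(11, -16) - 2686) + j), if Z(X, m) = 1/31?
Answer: 31/204787 ≈ 0.00015138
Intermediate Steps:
Z(X, m) = 1/31
1/((Z(11, -16) - 2686) + j) = 1/((1/31 - 2686) + 9292) = 1/(-83265/31 + 9292) = 1/(204787/31) = 31/204787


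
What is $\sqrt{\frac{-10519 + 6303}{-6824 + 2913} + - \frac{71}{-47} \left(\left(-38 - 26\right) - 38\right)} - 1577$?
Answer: $-1577 + \frac{i \sqrt{5169910108270}}{183817} \approx -1577.0 + 12.37 i$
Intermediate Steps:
$\sqrt{\frac{-10519 + 6303}{-6824 + 2913} + - \frac{71}{-47} \left(\left(-38 - 26\right) - 38\right)} - 1577 = \sqrt{- \frac{4216}{-3911} + \left(-71\right) \left(- \frac{1}{47}\right) \left(\left(-38 - 26\right) - 38\right)} - 1577 = \sqrt{\left(-4216\right) \left(- \frac{1}{3911}\right) + \frac{71 \left(-64 - 38\right)}{47}} - 1577 = \sqrt{\frac{4216}{3911} + \frac{71}{47} \left(-102\right)} - 1577 = \sqrt{\frac{4216}{3911} - \frac{7242}{47}} - 1577 = \sqrt{- \frac{28125310}{183817}} - 1577 = \frac{i \sqrt{5169910108270}}{183817} - 1577 = -1577 + \frac{i \sqrt{5169910108270}}{183817}$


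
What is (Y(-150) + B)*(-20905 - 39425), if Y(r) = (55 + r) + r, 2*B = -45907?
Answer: 1399565505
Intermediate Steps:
B = -45907/2 (B = (½)*(-45907) = -45907/2 ≈ -22954.)
Y(r) = 55 + 2*r
(Y(-150) + B)*(-20905 - 39425) = ((55 + 2*(-150)) - 45907/2)*(-20905 - 39425) = ((55 - 300) - 45907/2)*(-60330) = (-245 - 45907/2)*(-60330) = -46397/2*(-60330) = 1399565505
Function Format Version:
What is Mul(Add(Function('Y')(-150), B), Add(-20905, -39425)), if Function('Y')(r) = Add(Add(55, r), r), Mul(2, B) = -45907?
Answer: 1399565505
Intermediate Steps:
B = Rational(-45907, 2) (B = Mul(Rational(1, 2), -45907) = Rational(-45907, 2) ≈ -22954.)
Function('Y')(r) = Add(55, Mul(2, r))
Mul(Add(Function('Y')(-150), B), Add(-20905, -39425)) = Mul(Add(Add(55, Mul(2, -150)), Rational(-45907, 2)), Add(-20905, -39425)) = Mul(Add(Add(55, -300), Rational(-45907, 2)), -60330) = Mul(Add(-245, Rational(-45907, 2)), -60330) = Mul(Rational(-46397, 2), -60330) = 1399565505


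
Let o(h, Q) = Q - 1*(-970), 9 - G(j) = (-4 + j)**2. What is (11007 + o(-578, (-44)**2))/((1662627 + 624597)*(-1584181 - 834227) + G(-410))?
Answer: -13913/5531440990779 ≈ -2.5153e-9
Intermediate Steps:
G(j) = 9 - (-4 + j)**2
o(h, Q) = 970 + Q (o(h, Q) = Q + 970 = 970 + Q)
(11007 + o(-578, (-44)**2))/((1662627 + 624597)*(-1584181 - 834227) + G(-410)) = (11007 + (970 + (-44)**2))/((1662627 + 624597)*(-1584181 - 834227) + (9 - (-4 - 410)**2)) = (11007 + (970 + 1936))/(2287224*(-2418408) + (9 - 1*(-414)**2)) = (11007 + 2906)/(-5531440819392 + (9 - 1*171396)) = 13913/(-5531440819392 + (9 - 171396)) = 13913/(-5531440819392 - 171387) = 13913/(-5531440990779) = 13913*(-1/5531440990779) = -13913/5531440990779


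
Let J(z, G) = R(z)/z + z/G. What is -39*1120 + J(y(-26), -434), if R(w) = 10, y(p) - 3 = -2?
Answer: -18952781/434 ≈ -43670.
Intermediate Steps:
y(p) = 1 (y(p) = 3 - 2 = 1)
J(z, G) = 10/z + z/G
-39*1120 + J(y(-26), -434) = -39*1120 + (10/1 + 1/(-434)) = -43680 + (10*1 + 1*(-1/434)) = -43680 + (10 - 1/434) = -43680 + 4339/434 = -18952781/434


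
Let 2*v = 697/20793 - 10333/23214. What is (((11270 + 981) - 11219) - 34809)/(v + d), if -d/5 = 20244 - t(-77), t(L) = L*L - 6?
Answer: 3623061397212/7680671965259 ≈ 0.47171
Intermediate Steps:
t(L) = -6 + L² (t(L) = L² - 6 = -6 + L²)
v = -22074879/107264156 (v = (697/20793 - 10333/23214)/2 = (½)*(-22074879/53632078) = -22074879/107264156 ≈ -0.20580)
d = -71605 (d = -5*(20244 - (-6 + (-77)²)) = -5*(20244 - (-6 + 5929)) = -5*(20244 - 1*5923) = -5*(20244 - 5923) = -5*14321 = -71605)
(((11270 + 981) - 11219) - 34809)/(v + d) = (((11270 + 981) - 11219) - 34809)/(-22074879/107264156 - 71605) = ((12251 - 11219) - 34809)/(-7680671965259/107264156) = (1032 - 34809)*(-107264156/7680671965259) = -33777*(-107264156/7680671965259) = 3623061397212/7680671965259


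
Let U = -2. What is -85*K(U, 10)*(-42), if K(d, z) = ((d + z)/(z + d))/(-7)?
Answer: -510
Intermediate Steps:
K(d, z) = -⅐ (K(d, z) = ((d + z)/(d + z))*(-⅐) = 1*(-⅐) = -⅐)
-85*K(U, 10)*(-42) = -85*(-⅐)*(-42) = (85/7)*(-42) = -510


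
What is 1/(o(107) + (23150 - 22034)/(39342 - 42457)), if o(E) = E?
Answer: 3115/332189 ≈ 0.0093772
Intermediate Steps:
1/(o(107) + (23150 - 22034)/(39342 - 42457)) = 1/(107 + (23150 - 22034)/(39342 - 42457)) = 1/(107 + 1116/(-3115)) = 1/(107 + 1116*(-1/3115)) = 1/(107 - 1116/3115) = 1/(332189/3115) = 3115/332189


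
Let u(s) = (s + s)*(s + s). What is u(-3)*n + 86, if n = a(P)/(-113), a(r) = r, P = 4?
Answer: 9574/113 ≈ 84.726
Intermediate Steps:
u(s) = 4*s² (u(s) = (2*s)*(2*s) = 4*s²)
n = -4/113 (n = 4/(-113) = 4*(-1/113) = -4/113 ≈ -0.035398)
u(-3)*n + 86 = (4*(-3)²)*(-4/113) + 86 = (4*9)*(-4/113) + 86 = 36*(-4/113) + 86 = -144/113 + 86 = 9574/113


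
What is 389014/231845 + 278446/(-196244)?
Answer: 5892675273/22749095090 ≈ 0.25903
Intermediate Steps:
389014/231845 + 278446/(-196244) = 389014*(1/231845) + 278446*(-1/196244) = 389014/231845 - 139223/98122 = 5892675273/22749095090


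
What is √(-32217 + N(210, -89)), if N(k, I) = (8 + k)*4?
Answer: I*√31345 ≈ 177.05*I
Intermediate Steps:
N(k, I) = 32 + 4*k
√(-32217 + N(210, -89)) = √(-32217 + (32 + 4*210)) = √(-32217 + (32 + 840)) = √(-32217 + 872) = √(-31345) = I*√31345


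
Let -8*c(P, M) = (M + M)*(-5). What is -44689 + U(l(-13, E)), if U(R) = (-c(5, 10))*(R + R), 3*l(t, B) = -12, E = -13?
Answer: -44589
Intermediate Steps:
l(t, B) = -4 (l(t, B) = (1/3)*(-12) = -4)
c(P, M) = 5*M/4 (c(P, M) = -(M + M)*(-5)/8 = -2*M*(-5)/8 = -(-5)*M/4 = 5*M/4)
U(R) = -25*R (U(R) = (-5*10/4)*(R + R) = (-1*25/2)*(2*R) = -25*R)
-44689 + U(l(-13, E)) = -44689 - 25*(-4) = -44689 + 100 = -44589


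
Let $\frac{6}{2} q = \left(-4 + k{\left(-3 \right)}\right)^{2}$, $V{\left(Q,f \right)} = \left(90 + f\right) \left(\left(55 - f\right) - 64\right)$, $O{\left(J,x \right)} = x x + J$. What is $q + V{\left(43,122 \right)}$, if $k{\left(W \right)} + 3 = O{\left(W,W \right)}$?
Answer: $- \frac{83315}{3} \approx -27772.0$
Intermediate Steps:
$O{\left(J,x \right)} = J + x^{2}$ ($O{\left(J,x \right)} = x^{2} + J = J + x^{2}$)
$V{\left(Q,f \right)} = \left(-9 - f\right) \left(90 + f\right)$ ($V{\left(Q,f \right)} = \left(90 + f\right) \left(-9 - f\right) = \left(-9 - f\right) \left(90 + f\right)$)
$k{\left(W \right)} = -3 + W + W^{2}$ ($k{\left(W \right)} = -3 + \left(W + W^{2}\right) = -3 + W + W^{2}$)
$q = \frac{1}{3}$ ($q = \frac{\left(-4 - \left(6 - 9\right)\right)^{2}}{3} = \frac{\left(-4 - -3\right)^{2}}{3} = \frac{\left(-4 + 3\right)^{2}}{3} = \frac{\left(-1\right)^{2}}{3} = \frac{1}{3} \cdot 1 = \frac{1}{3} \approx 0.33333$)
$q + V{\left(43,122 \right)} = \frac{1}{3} - 27772 = - \frac{83315}{3}$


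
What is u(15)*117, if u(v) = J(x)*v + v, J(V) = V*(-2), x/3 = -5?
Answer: 54405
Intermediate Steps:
x = -15 (x = 3*(-5) = -15)
J(V) = -2*V
u(v) = 31*v (u(v) = (-2*(-15))*v + v = 30*v + v = 31*v)
u(15)*117 = (31*15)*117 = 465*117 = 54405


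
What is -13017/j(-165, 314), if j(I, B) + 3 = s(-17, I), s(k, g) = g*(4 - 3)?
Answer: 4339/56 ≈ 77.482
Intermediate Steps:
s(k, g) = g (s(k, g) = g*1 = g)
j(I, B) = -3 + I
-13017/j(-165, 314) = -13017/(-3 - 165) = -13017/(-168) = -13017*(-1/168) = 4339/56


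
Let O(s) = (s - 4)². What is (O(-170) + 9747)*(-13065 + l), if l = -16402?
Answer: -1179357741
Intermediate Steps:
O(s) = (-4 + s)²
(O(-170) + 9747)*(-13065 + l) = ((-4 - 170)² + 9747)*(-13065 - 16402) = ((-174)² + 9747)*(-29467) = (30276 + 9747)*(-29467) = 40023*(-29467) = -1179357741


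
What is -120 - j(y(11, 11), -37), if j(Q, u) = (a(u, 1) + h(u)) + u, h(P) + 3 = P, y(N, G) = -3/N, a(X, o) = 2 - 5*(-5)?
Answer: -70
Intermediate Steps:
a(X, o) = 27 (a(X, o) = 2 + 25 = 27)
h(P) = -3 + P
j(Q, u) = 24 + 2*u (j(Q, u) = (27 + (-3 + u)) + u = (24 + u) + u = 24 + 2*u)
-120 - j(y(11, 11), -37) = -120 - (24 + 2*(-37)) = -120 - (24 - 74) = -120 - 1*(-50) = -120 + 50 = -70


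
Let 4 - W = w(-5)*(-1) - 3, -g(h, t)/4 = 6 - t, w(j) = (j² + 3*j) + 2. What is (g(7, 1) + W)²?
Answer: 1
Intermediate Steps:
w(j) = 2 + j² + 3*j
g(h, t) = -24 + 4*t (g(h, t) = -4*(6 - t) = -24 + 4*t)
W = 19 (W = 4 - ((2 + (-5)² + 3*(-5))*(-1) - 3) = 4 - ((2 + 25 - 15)*(-1) - 3) = 4 - (12*(-1) - 3) = 4 - (-12 - 3) = 4 - 1*(-15) = 4 + 15 = 19)
(g(7, 1) + W)² = ((-24 + 4*1) + 19)² = ((-24 + 4) + 19)² = (-20 + 19)² = (-1)² = 1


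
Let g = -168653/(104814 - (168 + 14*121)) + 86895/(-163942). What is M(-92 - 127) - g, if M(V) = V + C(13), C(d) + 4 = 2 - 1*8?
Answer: -1914251289685/8439078392 ≈ -226.83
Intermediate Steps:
C(d) = -10 (C(d) = -4 + (2 - 1*8) = -4 + (2 - 8) = -4 - 6 = -10)
M(V) = -10 + V (M(V) = V - 10 = -10 + V)
g = -18297662083/8439078392 (g = -168653/(104814 - (168 + 1694)) + 86895*(-1/163942) = -168653/(104814 - 1*1862) - 86895/163942 = -168653/(104814 - 1862) - 86895/163942 = -168653/102952 - 86895/163942 = -18297662083/8439078392 ≈ -2.1682)
M(-92 - 127) - g = (-10 + (-92 - 127)) - 1*(-18297662083/8439078392) = (-10 - 219) + 18297662083/8439078392 = -229 + 18297662083/8439078392 = -1914251289685/8439078392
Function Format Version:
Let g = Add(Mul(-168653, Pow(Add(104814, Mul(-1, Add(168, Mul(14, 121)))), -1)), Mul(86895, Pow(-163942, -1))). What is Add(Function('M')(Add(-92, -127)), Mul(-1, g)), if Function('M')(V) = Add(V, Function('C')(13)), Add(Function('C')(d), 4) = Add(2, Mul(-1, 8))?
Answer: Rational(-1914251289685, 8439078392) ≈ -226.83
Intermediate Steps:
Function('C')(d) = -10 (Function('C')(d) = Add(-4, Add(2, Mul(-1, 8))) = Add(-4, Add(2, -8)) = Add(-4, -6) = -10)
Function('M')(V) = Add(-10, V) (Function('M')(V) = Add(V, -10) = Add(-10, V))
g = Rational(-18297662083, 8439078392) (g = Add(Mul(-168653, Pow(Add(104814, Mul(-1, Add(168, 1694))), -1)), Mul(86895, Rational(-1, 163942))) = Add(Mul(-168653, Pow(Add(104814, Mul(-1, 1862)), -1)), Rational(-86895, 163942)) = Add(Mul(-168653, Pow(Add(104814, -1862), -1)), Rational(-86895, 163942)) = Add(Mul(-168653, Pow(102952, -1)), Rational(-86895, 163942)) = Add(Mul(-168653, Rational(1, 102952)), Rational(-86895, 163942)) = Add(Rational(-168653, 102952), Rational(-86895, 163942)) = Rational(-18297662083, 8439078392) ≈ -2.1682)
Add(Function('M')(Add(-92, -127)), Mul(-1, g)) = Add(Add(-10, Add(-92, -127)), Mul(-1, Rational(-18297662083, 8439078392))) = Add(Add(-10, -219), Rational(18297662083, 8439078392)) = Add(-229, Rational(18297662083, 8439078392)) = Rational(-1914251289685, 8439078392)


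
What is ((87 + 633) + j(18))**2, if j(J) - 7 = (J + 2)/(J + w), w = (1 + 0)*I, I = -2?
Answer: 8485569/16 ≈ 5.3035e+5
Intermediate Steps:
w = -2 (w = (1 + 0)*(-2) = 1*(-2) = -2)
j(J) = 7 + (2 + J)/(-2 + J) (j(J) = 7 + (J + 2)/(J - 2) = 7 + (2 + J)/(-2 + J))
((87 + 633) + j(18))**2 = ((87 + 633) + 4*(-3 + 2*18)/(-2 + 18))**2 = (720 + 4*(-3 + 36)/16)**2 = (720 + 4*(1/16)*33)**2 = (720 + 33/4)**2 = (2913/4)**2 = 8485569/16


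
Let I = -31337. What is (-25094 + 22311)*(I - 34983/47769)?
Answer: 1388691151496/15923 ≈ 8.7213e+7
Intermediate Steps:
(-25094 + 22311)*(I - 34983/47769) = (-25094 + 22311)*(-31337 - 34983/47769) = -2783*(-31337 - 34983*1/47769) = -2783*(-31337 - 11661/15923) = -2783*(-498990712/15923) = 1388691151496/15923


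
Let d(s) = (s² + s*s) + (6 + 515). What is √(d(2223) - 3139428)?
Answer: √6744551 ≈ 2597.0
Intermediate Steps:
d(s) = 521 + 2*s² (d(s) = (s² + s²) + 521 = 2*s² + 521 = 521 + 2*s²)
√(d(2223) - 3139428) = √((521 + 2*2223²) - 3139428) = √((521 + 2*4941729) - 3139428) = √((521 + 9883458) - 3139428) = √(9883979 - 3139428) = √6744551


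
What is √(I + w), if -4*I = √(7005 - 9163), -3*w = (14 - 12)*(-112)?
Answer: √(2688 - 9*I*√2158)/6 ≈ 8.6669 - 0.66999*I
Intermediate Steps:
w = 224/3 (w = -(14 - 12)*(-112)/3 = -2*(-112)/3 = -⅓*(-224) = 224/3 ≈ 74.667)
I = -I*√2158/4 (I = -√(7005 - 9163)/4 = -I*√2158/4 ≈ -11.614*I)
√(I + w) = √(-I*√2158/4 + 224/3) = √(224/3 - I*√2158/4)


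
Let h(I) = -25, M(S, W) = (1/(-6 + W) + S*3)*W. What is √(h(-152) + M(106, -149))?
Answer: 4*I*√71183130/155 ≈ 217.73*I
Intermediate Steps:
M(S, W) = W*(1/(-6 + W) + 3*S) (M(S, W) = (1/(-6 + W) + 3*S)*W = W*(1/(-6 + W) + 3*S))
√(h(-152) + M(106, -149)) = √(-25 - 149*(1 - 18*106 + 3*106*(-149))/(-6 - 149)) = √(-25 - 149*(1 - 1908 - 47382)/(-155)) = √(-25 - 149*(-1/155)*(-49289)) = √(-25 - 7344061/155) = √(-7347936/155) = 4*I*√71183130/155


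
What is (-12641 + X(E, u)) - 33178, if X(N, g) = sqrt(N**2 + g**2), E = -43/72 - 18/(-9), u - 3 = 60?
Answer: -45819 + sqrt(20585497)/72 ≈ -45756.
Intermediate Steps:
u = 63 (u = 3 + 60 = 63)
E = 101/72 (E = -43*1/72 - 18*(-1/9) = -43/72 + 2 = 101/72 ≈ 1.4028)
(-12641 + X(E, u)) - 33178 = (-12641 + sqrt((101/72)**2 + 63**2)) - 33178 = (-12641 + sqrt(10201/5184 + 3969)) - 33178 = (-12641 + sqrt(20585497/5184)) - 33178 = (-12641 + sqrt(20585497)/72) - 33178 = -45819 + sqrt(20585497)/72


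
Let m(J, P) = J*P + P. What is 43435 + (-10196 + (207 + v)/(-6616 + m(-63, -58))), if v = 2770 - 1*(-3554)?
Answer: 100375249/3020 ≈ 33237.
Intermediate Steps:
m(J, P) = P + J*P
v = 6324 (v = 2770 + 3554 = 6324)
43435 + (-10196 + (207 + v)/(-6616 + m(-63, -58))) = 43435 + (-10196 + (207 + 6324)/(-6616 - 58*(1 - 63))) = 43435 + (-10196 + 6531/(-6616 - 58*(-62))) = 43435 + (-10196 + 6531/(-6616 + 3596)) = 43435 + (-10196 + 6531/(-3020)) = 43435 + (-10196 + 6531*(-1/3020)) = 43435 + (-10196 - 6531/3020) = 43435 - 30798451/3020 = 100375249/3020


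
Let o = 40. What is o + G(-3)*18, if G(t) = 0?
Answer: 40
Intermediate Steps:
o + G(-3)*18 = 40 + 0*18 = 40 + 0 = 40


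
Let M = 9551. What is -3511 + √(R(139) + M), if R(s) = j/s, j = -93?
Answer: -3511 + 2*√46130486/139 ≈ -3413.3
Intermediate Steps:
R(s) = -93/s
-3511 + √(R(139) + M) = -3511 + √(-93/139 + 9551) = -3511 + √(1327496/139) = -3511 + 2*√46130486/139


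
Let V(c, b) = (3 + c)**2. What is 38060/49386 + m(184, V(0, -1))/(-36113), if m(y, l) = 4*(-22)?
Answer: 62673034/81067119 ≈ 0.77310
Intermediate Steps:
m(y, l) = -88
38060/49386 + m(184, V(0, -1))/(-36113) = 38060/49386 - 88/(-36113) = 38060*(1/49386) - 88*(-1/36113) = 19030/24693 + 8/3283 = 62673034/81067119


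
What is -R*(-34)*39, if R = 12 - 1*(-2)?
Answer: 18564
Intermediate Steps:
R = 14 (R = 12 + 2 = 14)
-R*(-34)*39 = -14*(-34)*39 = -(-476)*39 = -1*(-18564) = 18564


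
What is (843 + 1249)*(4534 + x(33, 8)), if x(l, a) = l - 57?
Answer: 9434920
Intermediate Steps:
x(l, a) = -57 + l
(843 + 1249)*(4534 + x(33, 8)) = (843 + 1249)*(4534 + (-57 + 33)) = 2092*(4534 - 24) = 2092*4510 = 9434920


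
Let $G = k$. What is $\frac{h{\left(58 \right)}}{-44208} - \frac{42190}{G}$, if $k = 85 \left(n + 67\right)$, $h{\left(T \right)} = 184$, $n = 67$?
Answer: $- \frac{23340391}{6294114} \approx -3.7083$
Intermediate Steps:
$k = 11390$ ($k = 85 \left(67 + 67\right) = 85 \cdot 134 = 11390$)
$G = 11390$
$\frac{h{\left(58 \right)}}{-44208} - \frac{42190}{G} = \frac{184}{-44208} - \frac{42190}{11390} = 184 \left(- \frac{1}{44208}\right) - \frac{4219}{1139} = - \frac{23}{5526} - \frac{4219}{1139} = - \frac{23340391}{6294114}$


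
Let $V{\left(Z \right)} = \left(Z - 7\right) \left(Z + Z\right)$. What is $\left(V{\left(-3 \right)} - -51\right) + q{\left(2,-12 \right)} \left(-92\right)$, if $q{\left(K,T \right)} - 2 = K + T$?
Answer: $847$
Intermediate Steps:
$V{\left(Z \right)} = 2 Z \left(-7 + Z\right)$ ($V{\left(Z \right)} = \left(-7 + Z\right) 2 Z = 2 Z \left(-7 + Z\right)$)
$q{\left(K,T \right)} = 2 + K + T$ ($q{\left(K,T \right)} = 2 + \left(K + T\right) = 2 + K + T$)
$\left(V{\left(-3 \right)} - -51\right) + q{\left(2,-12 \right)} \left(-92\right) = \left(2 \left(-3\right) \left(-7 - 3\right) - -51\right) + \left(2 + 2 - 12\right) \left(-92\right) = \left(2 \left(-3\right) \left(-10\right) + 51\right) - -736 = \left(60 + 51\right) + 736 = 111 + 736 = 847$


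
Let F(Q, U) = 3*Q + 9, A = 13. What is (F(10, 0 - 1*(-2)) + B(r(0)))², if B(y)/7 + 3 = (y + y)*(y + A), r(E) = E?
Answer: 324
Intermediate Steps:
B(y) = -21 + 14*y*(13 + y) (B(y) = -21 + 7*((y + y)*(y + 13)) = -21 + 7*((2*y)*(13 + y)) = -21 + 7*(2*y*(13 + y)) = -21 + 14*y*(13 + y))
F(Q, U) = 9 + 3*Q
(F(10, 0 - 1*(-2)) + B(r(0)))² = ((9 + 3*10) + (-21 + 14*0² + 182*0))² = ((9 + 30) + (-21 + 14*0 + 0))² = (39 + (-21 + 0 + 0))² = (39 - 21)² = 18² = 324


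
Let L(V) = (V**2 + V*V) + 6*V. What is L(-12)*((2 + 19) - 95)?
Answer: -15984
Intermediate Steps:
L(V) = 2*V**2 + 6*V (L(V) = (V**2 + V**2) + 6*V = 2*V**2 + 6*V)
L(-12)*((2 + 19) - 95) = (2*(-12)*(3 - 12))*((2 + 19) - 95) = (2*(-12)*(-9))*(21 - 95) = 216*(-74) = -15984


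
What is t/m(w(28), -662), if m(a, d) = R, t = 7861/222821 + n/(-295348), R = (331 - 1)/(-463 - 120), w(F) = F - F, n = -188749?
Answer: -784028497507/658097367080 ≈ -1.1914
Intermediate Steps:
w(F) = 0
R = -30/53 (R = 330/(-583) = 330*(-1/583) = -30/53 ≈ -0.56604)
t = 44378971557/65809736708 (t = 7861/222821 - 188749/(-295348) = 7861*(1/222821) - 188749*(-1/295348) = 7861/222821 + 188749/295348 = 44378971557/65809736708 ≈ 0.67435)
m(a, d) = -30/53
t/m(w(28), -662) = 44378971557/(65809736708*(-30/53)) = (44378971557/65809736708)*(-53/30) = -784028497507/658097367080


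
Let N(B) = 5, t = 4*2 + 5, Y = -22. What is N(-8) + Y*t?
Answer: -281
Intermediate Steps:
t = 13 (t = 8 + 5 = 13)
N(-8) + Y*t = 5 - 22*13 = 5 - 286 = -281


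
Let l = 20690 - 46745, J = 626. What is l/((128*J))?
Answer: -26055/80128 ≈ -0.32517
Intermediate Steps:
l = -26055
l/((128*J)) = -26055/(128*626) = -26055/80128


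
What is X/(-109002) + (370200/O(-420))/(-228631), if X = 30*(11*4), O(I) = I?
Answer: -240001350/29074775639 ≈ -0.0082546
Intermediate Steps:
X = 1320 (X = 30*44 = 1320)
X/(-109002) + (370200/O(-420))/(-228631) = 1320/(-109002) + (370200/(-420))/(-228631) = 1320*(-1/109002) + (370200*(-1/420))*(-1/228631) = -220/18167 - 6170/7*(-1/228631) = -220/18167 + 6170/1600417 = -240001350/29074775639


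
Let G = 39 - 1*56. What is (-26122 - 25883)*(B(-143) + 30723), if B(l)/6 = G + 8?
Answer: -1594941345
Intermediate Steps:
G = -17 (G = 39 - 56 = -17)
B(l) = -54 (B(l) = 6*(-17 + 8) = 6*(-9) = -54)
(-26122 - 25883)*(B(-143) + 30723) = (-26122 - 25883)*(-54 + 30723) = -52005*30669 = -1594941345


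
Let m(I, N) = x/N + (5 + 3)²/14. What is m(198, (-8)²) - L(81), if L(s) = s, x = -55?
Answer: -34625/448 ≈ -77.288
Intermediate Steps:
m(I, N) = 32/7 - 55/N (m(I, N) = -55/N + (5 + 3)²/14 = -55/N + 8²*(1/14) = -55/N + 64*(1/14) = -55/N + 32/7 = 32/7 - 55/N)
m(198, (-8)²) - L(81) = (32/7 - 55/((-8)²)) - 1*81 = (32/7 - 55/64) - 81 = 1663/448 - 81 = -34625/448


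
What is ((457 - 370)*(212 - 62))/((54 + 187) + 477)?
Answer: 6525/359 ≈ 18.175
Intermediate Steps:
((457 - 370)*(212 - 62))/((54 + 187) + 477) = (87*150)/(241 + 477) = 13050/718 = 13050*(1/718) = 6525/359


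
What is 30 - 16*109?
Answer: -1714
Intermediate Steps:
30 - 16*109 = 30 - 1744 = -1714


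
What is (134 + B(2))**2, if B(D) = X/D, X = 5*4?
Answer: 20736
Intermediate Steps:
X = 20
B(D) = 20/D
(134 + B(2))**2 = (134 + 20/2)**2 = (134 + 20*(1/2))**2 = (134 + 10)**2 = 144**2 = 20736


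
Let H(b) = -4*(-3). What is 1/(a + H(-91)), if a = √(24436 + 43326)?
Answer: -6/33809 + √67762/67618 ≈ 0.0036723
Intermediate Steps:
a = √67762 ≈ 260.31
H(b) = 12
1/(a + H(-91)) = 1/(√67762 + 12) = 1/(12 + √67762)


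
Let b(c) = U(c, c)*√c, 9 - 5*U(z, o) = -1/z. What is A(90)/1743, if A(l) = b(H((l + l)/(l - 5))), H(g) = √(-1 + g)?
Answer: 17^(¼)*19^(¾)*(17 + 9*√323)/2814945 ≈ 0.0011734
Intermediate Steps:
U(z, o) = 9/5 + 1/(5*z) (U(z, o) = 9/5 - (-1)/(5*z) = 9/5 + 1/(5*z))
b(c) = (1 + 9*c)/(5*√c) (b(c) = ((1 + 9*c)/(5*c))*√c = (1 + 9*c)/(5*√c))
A(l) = (1 + 9*√(-1 + 2*l/(-5 + l)))/(5*(-1 + 2*l/(-5 + l))^(¼)) (A(l) = (1 + 9*√(-1 + (l + l)/(l - 5)))/(5*√(√(-1 + (l + l)/(l - 5)))) = (1 + 9*√(-1 + (2*l)/(-5 + l)))/(5*√(√(-1 + (2*l)/(-5 + l)))) = (1 + 9*√(-1 + 2*l/(-5 + l)))/(5*√(√(-1 + 2*l/(-5 + l)))) = (1 + 9*√(-1 + 2*l/(-5 + l)))/(5*(-1 + 2*l/(-5 + l))^(¼)))
A(90)/1743 = ((1 + 9*√((5 + 90)/(-5 + 90)))/(5*((5 + 90)/(-5 + 90))^(¼)))/1743 = ((1 + 9*√(95/85))/(5*(95/85)^(¼)))*(1/1743) = ((1 + 9*√((1/85)*95))/(5*((1/85)*95)^(¼)))*(1/1743) = ((1 + 9*√(19/17))/(5*(19/17)^(¼)))*(1/1743) = ((17^(¼)*19^(¾)/19)*(1 + 9*(√323/17))/5)*(1/1743) = ((17^(¼)*19^(¾)/19)*(1 + 9*√323/17)/5)*(1/1743) = (17^(¼)*19^(¾)*(1 + 9*√323/17)/95)*(1/1743) = 17^(¼)*19^(¾)*(1 + 9*√323/17)/165585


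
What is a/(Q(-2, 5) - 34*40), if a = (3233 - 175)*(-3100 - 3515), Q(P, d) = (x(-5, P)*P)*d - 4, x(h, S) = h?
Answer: 1123815/73 ≈ 15395.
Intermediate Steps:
Q(P, d) = -4 - 5*P*d (Q(P, d) = (-5*P)*d - 4 = -5*P*d - 4 = -4 - 5*P*d)
a = -20228670 (a = 3058*(-6615) = -20228670)
a/(Q(-2, 5) - 34*40) = -20228670/((-4 - 5*(-2)*5) - 34*40) = -20228670/((-4 + 50) - 1360) = -20228670/(46 - 1360) = -20228670/(-1314) = -20228670*(-1/1314) = 1123815/73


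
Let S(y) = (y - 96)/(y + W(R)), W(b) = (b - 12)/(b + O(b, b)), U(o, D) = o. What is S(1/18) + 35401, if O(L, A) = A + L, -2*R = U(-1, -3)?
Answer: 4851664/137 ≈ 35414.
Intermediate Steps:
R = ½ (R = -½*(-1) = ½ ≈ 0.50000)
W(b) = (-12 + b)/(3*b) (W(b) = (b - 12)/(b + (b + b)) = (-12 + b)/(b + 2*b) = (-12 + b)/((3*b)) = (-12 + b)*(1/(3*b)) = (-12 + b)/(3*b))
S(y) = (-96 + y)/(-23/3 + y) (S(y) = (y - 96)/(y + (-12 + ½)/(3*(½))) = (-96 + y)/(y + (⅓)*2*(-23/2)) = (-96 + y)/(y - 23/3) = (-96 + y)/(-23/3 + y))
S(1/18) + 35401 = 3*(-96 + 1/18)/(-23 + 3/18) + 35401 = 3*(-96 + 1/18)/(-23 + 3*(1/18)) + 35401 = 3*(-1727/18)/(-23 + ⅙) + 35401 = 3*(-1727/18)/(-137/6) + 35401 = 3*(-6/137)*(-1727/18) + 35401 = 1727/137 + 35401 = 4851664/137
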